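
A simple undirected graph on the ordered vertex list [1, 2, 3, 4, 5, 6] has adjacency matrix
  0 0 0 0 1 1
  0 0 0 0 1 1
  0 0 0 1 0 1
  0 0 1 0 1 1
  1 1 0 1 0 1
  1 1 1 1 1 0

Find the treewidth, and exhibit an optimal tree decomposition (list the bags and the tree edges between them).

Every bag has size at most 3, so the width is 3 − 1 = 2 and tw(G) ≤ 2. For the lower bound, the 3 vertices {3, 4, 6} are pairwise adjacent, and any tree decomposition puts a clique entirely inside one bag — forcing width ≥ 2. Hence tw(G) = 2 exactly.

Treewidth 2.
One optimal decomposition is:
Bags: B1 = {4, 5, 6}  B2 = {1, 5, 6}  B3 = {3, 4, 6}  B4 = {2, 5, 6}
Tree: B1–B2, B1–B3, B1–B4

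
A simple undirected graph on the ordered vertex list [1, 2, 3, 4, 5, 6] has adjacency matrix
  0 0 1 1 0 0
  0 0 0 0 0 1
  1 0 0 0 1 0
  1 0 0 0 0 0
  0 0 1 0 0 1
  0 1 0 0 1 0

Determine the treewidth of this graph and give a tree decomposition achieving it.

The largest bag has 2 vertices, giving width 1; this decomposition certifies tw(G) ≤ 1. G has an edge, so its treewidth is at least 1. Therefore the treewidth is 1.

Treewidth 1.
One optimal decomposition is:
Bags: B1 = {2, 6}  B2 = {5, 6}  B3 = {3, 5}  B4 = {1, 3}  B5 = {1, 4}
Tree: B1–B2, B2–B3, B3–B4, B4–B5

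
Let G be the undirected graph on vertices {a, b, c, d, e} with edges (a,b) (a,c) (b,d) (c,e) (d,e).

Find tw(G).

2

A width-2 tree decomposition is:
Bags: B1 = {a, b, c}  B2 = {b, c, d}  B3 = {c, d, e}
Tree: B1–B2, B2–B3
Each bag holds 3 vertices, so the decomposition has width 2, which upper-bounds the treewidth. The edges c–a–b–d–e–c form a cycle, so G is not a tree and its treewidth is at least 2. The upper and lower bounds meet at 2, so that is the treewidth.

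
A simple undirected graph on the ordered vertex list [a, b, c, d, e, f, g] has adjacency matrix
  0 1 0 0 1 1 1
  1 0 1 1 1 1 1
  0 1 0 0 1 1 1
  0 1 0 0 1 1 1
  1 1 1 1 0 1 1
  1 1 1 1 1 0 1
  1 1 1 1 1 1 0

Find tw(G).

A width-4 tree decomposition is:
Bags: B1 = {a, b, e, f, g}  B2 = {b, d, e, f, g}  B3 = {b, c, e, f, g}
Tree: B1–B2, B2–B3
The largest bag has 5 vertices, giving width 4; this decomposition certifies tw(G) ≤ 4. For the lower bound, the 5 vertices {b, d, e, f, g} are pairwise adjacent, and any tree decomposition puts a clique entirely inside one bag — forcing width ≥ 4. The upper and lower bounds meet at 4, so that is the treewidth.

4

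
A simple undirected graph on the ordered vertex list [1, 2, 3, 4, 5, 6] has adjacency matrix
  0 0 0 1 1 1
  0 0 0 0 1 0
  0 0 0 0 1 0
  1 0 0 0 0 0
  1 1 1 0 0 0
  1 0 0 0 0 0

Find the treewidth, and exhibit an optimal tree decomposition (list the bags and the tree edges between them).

Treewidth 1.
One optimal decomposition is:
Bags: B1 = {1, 5}  B2 = {1, 4}  B3 = {1, 6}  B4 = {3, 5}  B5 = {2, 5}
Tree: B1–B2, B1–B3, B1–B4, B4–B5

Each bag holds 2 vertices, so the decomposition has width 1, which upper-bounds the treewidth. G has an edge, so its treewidth is at least 1. The upper and lower bounds meet at 1, so that is the treewidth.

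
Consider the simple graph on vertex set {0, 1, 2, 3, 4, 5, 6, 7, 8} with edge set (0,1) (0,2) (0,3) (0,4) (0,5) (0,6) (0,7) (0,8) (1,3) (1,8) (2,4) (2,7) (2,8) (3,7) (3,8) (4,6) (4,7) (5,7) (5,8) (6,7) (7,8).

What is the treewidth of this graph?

A width-3 tree decomposition is:
Bags: B1 = {0, 3, 7, 8}  B2 = {0, 2, 7, 8}  B3 = {0, 2, 4, 7}  B4 = {0, 1, 3, 8}  B5 = {0, 4, 6, 7}  B6 = {0, 5, 7, 8}
Tree: B1–B2, B2–B3, B1–B4, B3–B5, B1–B6
The largest bag has 4 vertices, giving width 3; this decomposition certifies tw(G) ≤ 3. For the lower bound, the 4 vertices {0, 1, 3, 8} are pairwise adjacent, and any tree decomposition puts a clique entirely inside one bag — forcing width ≥ 3. Combining the bounds, tw(G) = 3.

3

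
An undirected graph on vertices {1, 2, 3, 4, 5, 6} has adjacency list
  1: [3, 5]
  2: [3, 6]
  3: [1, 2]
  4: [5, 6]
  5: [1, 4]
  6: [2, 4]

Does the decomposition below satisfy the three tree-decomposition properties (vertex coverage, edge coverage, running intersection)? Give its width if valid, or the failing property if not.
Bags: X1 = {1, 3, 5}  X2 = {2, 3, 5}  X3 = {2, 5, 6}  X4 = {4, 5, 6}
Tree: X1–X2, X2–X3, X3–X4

Yes; width 2.

Vertex coverage: the bags together contain {1, 2, 3, 4, 5, 6}, the full vertex set. Edge coverage: each edge of G has both endpoints in at least one bag. Running intersection: for every vertex, the bags containing it form a connected subtree. All three properties hold, so this is a valid tree decomposition of width max|bag| − 1 = 2, and hence tw(G) ≤ 2.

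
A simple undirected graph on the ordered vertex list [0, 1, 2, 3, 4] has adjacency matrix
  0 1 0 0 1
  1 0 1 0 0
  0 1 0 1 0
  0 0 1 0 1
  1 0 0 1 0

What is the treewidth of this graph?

A width-2 tree decomposition is:
Bags: B1 = {2, 3, 4}  B2 = {1, 2, 4}  B3 = {0, 1, 4}
Tree: B1–B2, B2–B3
The largest bag has 3 vertices, giving width 2; this decomposition certifies tw(G) ≤ 2. For the lower bound, G contains the cycle 4–3–2–1–0–4, so G is not a forest; only forests have treewidth ≤ 1, hence tw(G) ≥ 2. Combining the bounds, tw(G) = 2.

2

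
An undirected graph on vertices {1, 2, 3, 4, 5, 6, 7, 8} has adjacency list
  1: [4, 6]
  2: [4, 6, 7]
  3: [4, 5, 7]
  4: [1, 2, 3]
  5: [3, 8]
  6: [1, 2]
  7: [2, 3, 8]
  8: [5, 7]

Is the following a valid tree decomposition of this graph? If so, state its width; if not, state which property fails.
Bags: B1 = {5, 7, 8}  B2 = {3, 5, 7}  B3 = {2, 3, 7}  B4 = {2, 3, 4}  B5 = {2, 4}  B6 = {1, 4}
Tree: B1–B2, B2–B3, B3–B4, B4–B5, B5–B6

A tree decomposition must satisfy three properties: every vertex lies in some bag; for every edge, both endpoints lie together in some bag; and for every vertex, the bags containing it form a connected subtree. Here vertex 6 appears in no bag, so the decomposition is invalid.

No — vertex 6 appears in no bag.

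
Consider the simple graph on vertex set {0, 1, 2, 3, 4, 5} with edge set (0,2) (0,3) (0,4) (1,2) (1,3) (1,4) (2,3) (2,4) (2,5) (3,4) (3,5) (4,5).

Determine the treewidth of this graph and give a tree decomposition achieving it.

Treewidth 3.
Bags: B1 = {0, 2, 3, 4}  B2 = {1, 2, 3, 4}  B3 = {2, 3, 4, 5}
Tree: B1–B2, B2–B3

Every bag has size at most 4, so the width is 4 − 1 = 3 and tw(G) ≤ 3. On the other hand G contains the 4-clique {0, 2, 3, 4}. A clique must lie in a single bag of any decomposition, so no decomposition can have width below 3. Hence tw(G) = 3 exactly.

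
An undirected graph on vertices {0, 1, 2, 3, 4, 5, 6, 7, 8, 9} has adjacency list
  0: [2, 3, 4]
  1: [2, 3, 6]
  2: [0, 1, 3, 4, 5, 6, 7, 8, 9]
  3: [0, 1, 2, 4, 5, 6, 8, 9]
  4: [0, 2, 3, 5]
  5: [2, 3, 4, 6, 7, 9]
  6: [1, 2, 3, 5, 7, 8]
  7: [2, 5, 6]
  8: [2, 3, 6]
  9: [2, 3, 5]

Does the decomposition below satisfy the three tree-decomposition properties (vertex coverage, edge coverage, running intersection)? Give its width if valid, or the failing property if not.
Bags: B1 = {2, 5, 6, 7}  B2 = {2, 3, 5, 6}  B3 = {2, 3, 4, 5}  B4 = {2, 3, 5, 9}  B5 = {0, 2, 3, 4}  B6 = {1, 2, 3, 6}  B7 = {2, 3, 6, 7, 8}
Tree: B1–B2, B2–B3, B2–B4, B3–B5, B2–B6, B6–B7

A tree decomposition must satisfy three properties: every vertex lies in some bag; for every edge, both endpoints lie together in some bag; and for every vertex, the bags containing it form a connected subtree. Here bags containing vertex 7 are not connected in the tree, so the decomposition is invalid.

No — bags containing vertex 7 are not connected in the tree.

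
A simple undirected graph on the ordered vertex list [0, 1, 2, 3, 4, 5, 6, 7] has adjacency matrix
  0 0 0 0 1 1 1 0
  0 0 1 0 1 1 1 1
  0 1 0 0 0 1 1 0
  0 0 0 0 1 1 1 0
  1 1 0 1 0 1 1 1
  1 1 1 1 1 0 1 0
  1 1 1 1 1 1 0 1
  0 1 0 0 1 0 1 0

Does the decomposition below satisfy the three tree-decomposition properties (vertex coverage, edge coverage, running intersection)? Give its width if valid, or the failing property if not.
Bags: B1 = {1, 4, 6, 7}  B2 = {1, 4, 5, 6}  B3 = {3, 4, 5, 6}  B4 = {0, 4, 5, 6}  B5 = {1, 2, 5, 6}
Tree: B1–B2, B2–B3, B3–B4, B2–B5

Yes; width 3.

Every vertex of G appears in some bag (union = {0, 1, 2, 3, 4, 5, 6, 7}); every edge is covered by a bag; and for each vertex v the set of bags containing v is connected in the bag tree. The decomposition is therefore valid. The largest bag has 4 vertices, so the width is 3.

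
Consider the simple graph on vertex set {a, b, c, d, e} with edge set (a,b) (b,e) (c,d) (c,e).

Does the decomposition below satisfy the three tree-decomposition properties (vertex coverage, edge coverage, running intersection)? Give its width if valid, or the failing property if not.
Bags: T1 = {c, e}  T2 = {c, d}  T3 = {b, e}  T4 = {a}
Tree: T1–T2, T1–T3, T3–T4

No — edge (b,a) lies in no bag.

A tree decomposition must satisfy three properties: every vertex lies in some bag; for every edge, both endpoints lie together in some bag; and for every vertex, the bags containing it form a connected subtree. Here edge (b,a) lies in no bag, so the decomposition is invalid.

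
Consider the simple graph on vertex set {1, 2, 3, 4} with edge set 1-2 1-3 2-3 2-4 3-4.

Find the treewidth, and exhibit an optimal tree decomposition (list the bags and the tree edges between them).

Treewidth 2.
One such decomposition:
Bags: B1 = {1, 2, 3}  B2 = {2, 3, 4}
Tree: B1–B2

Each bag holds 3 vertices, so the decomposition has width 2, which upper-bounds the treewidth. On the other hand G contains the 3-clique {1, 2, 3}. A clique must lie in a single bag of any decomposition, so no decomposition can have width below 2. Therefore the treewidth is 2.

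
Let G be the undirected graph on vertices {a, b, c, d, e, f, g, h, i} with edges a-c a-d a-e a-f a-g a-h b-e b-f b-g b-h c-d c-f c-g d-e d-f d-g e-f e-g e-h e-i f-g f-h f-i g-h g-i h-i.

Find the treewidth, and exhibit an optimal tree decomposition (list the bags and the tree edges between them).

Treewidth 4.
Bags: B1 = {a, e, f, g, h}  B2 = {e, f, g, h, i}  B3 = {a, d, e, f, g}  B4 = {a, c, d, f, g}  B5 = {b, e, f, g, h}
Tree: B1–B2, B1–B3, B3–B4, B2–B5

Each bag holds 5 vertices, so the decomposition has width 4, which upper-bounds the treewidth. Conversely, {a, d, e, f, g} is a clique of size 5, and the vertices of any clique must share a bag in every tree decomposition; so some bag has ≥ 5 vertices and tw(G) ≥ 4. Combining the bounds, tw(G) = 4.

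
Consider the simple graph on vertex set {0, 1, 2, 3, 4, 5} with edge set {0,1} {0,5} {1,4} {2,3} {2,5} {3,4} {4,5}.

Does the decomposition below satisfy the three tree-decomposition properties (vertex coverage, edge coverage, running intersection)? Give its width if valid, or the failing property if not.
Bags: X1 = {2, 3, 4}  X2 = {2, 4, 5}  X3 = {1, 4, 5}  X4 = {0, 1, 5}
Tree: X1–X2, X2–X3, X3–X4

Checking the three conditions: (i) the bags cover all of {0, 1, 2, 3, 4, 5}; (ii) for each edge, some bag contains both endpoints; (iii) the bags containing any fixed vertex form a subtree. All hold, so the decomposition is valid with width 3 − 1 = 2.

Yes; width 2.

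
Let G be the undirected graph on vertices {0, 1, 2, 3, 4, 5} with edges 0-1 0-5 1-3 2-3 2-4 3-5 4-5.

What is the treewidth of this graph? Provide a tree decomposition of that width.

Treewidth 2.
One such decomposition:
Bags: B1 = {0, 1, 3}  B2 = {0, 3, 5}  B3 = {2, 3, 5}  B4 = {2, 4, 5}
Tree: B1–B2, B2–B3, B3–B4

Each bag holds 3 vertices, so the decomposition has width 2, which upper-bounds the treewidth. The edges 1–0–5–3–1 form a cycle, so G is not a tree and its treewidth is at least 2. Combining the bounds, tw(G) = 2.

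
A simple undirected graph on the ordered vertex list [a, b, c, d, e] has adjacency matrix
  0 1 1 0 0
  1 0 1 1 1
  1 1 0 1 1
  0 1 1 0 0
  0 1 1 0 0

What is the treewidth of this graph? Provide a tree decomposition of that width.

The largest bag has 3 vertices, giving width 2; this decomposition certifies tw(G) ≤ 2. Conversely, {b, c, d} is a clique of size 3, and the vertices of any clique must share a bag in every tree decomposition; so some bag has ≥ 3 vertices and tw(G) ≥ 2. Hence tw(G) = 2 exactly.

Treewidth 2.
One optimal decomposition is:
Bags: B1 = {b, c, d}  B2 = {a, b, c}  B3 = {b, c, e}
Tree: B1–B2, B1–B3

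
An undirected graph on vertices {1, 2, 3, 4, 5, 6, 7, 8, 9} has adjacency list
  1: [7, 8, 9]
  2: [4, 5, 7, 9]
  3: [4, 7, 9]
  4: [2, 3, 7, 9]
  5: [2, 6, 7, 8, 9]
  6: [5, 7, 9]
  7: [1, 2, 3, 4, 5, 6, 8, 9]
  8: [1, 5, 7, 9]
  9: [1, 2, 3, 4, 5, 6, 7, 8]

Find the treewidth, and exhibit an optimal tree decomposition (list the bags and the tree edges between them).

The largest bag has 4 vertices, giving width 3; this decomposition certifies tw(G) ≤ 3. For the lower bound, the 4 vertices {1, 7, 8, 9} are pairwise adjacent, and any tree decomposition puts a clique entirely inside one bag — forcing width ≥ 3. Combining the bounds, tw(G) = 3.

Treewidth 3.
Bags: B1 = {2, 5, 7, 9}  B2 = {5, 6, 7, 9}  B3 = {2, 4, 7, 9}  B4 = {3, 4, 7, 9}  B5 = {5, 7, 8, 9}  B6 = {1, 7, 8, 9}
Tree: B1–B2, B1–B3, B3–B4, B1–B5, B5–B6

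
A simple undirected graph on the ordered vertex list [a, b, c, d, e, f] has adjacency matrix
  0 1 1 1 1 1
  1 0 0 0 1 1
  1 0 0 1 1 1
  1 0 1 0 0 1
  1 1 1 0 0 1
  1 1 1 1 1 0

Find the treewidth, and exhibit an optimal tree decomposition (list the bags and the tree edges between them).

Each bag holds 4 vertices, so the decomposition has width 3, which upper-bounds the treewidth. For the lower bound, the 4 vertices {a, c, d, f} are pairwise adjacent, and any tree decomposition puts a clique entirely inside one bag — forcing width ≥ 3. Hence tw(G) = 3 exactly.

Treewidth 3.
One such decomposition:
Bags: B1 = {a, c, d, f}  B2 = {a, c, e, f}  B3 = {a, b, e, f}
Tree: B1–B2, B2–B3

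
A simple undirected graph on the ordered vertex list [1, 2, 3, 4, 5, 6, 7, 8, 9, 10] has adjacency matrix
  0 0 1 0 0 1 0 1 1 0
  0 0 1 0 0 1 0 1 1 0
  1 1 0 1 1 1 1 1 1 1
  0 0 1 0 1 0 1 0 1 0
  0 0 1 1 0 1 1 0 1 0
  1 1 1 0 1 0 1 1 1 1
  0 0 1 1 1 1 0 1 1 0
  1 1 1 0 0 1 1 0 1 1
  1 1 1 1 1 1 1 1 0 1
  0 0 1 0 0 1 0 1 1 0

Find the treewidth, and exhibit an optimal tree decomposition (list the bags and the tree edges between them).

Treewidth 4.
One such decomposition:
Bags: B1 = {3, 6, 8, 9, 10}  B2 = {3, 6, 7, 8, 9}  B3 = {3, 5, 6, 7, 9}  B4 = {2, 3, 6, 8, 9}  B5 = {1, 3, 6, 8, 9}  B6 = {3, 4, 5, 7, 9}
Tree: B1–B2, B2–B3, B2–B4, B2–B5, B3–B6

The largest bag has 5 vertices, giving width 4; this decomposition certifies tw(G) ≤ 4. For the lower bound, the 5 vertices {3, 4, 5, 7, 9} are pairwise adjacent, and any tree decomposition puts a clique entirely inside one bag — forcing width ≥ 4. Therefore the treewidth is 4.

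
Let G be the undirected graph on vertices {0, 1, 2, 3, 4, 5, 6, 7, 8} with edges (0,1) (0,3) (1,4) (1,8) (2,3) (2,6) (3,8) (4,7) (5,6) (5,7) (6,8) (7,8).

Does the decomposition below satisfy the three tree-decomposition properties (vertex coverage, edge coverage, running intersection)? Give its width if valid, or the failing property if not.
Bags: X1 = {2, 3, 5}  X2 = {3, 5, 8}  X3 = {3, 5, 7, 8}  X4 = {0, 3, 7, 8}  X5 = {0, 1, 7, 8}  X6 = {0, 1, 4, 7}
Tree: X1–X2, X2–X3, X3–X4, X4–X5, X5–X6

No — vertex 6 appears in no bag.

A tree decomposition must satisfy three properties: every vertex lies in some bag; for every edge, both endpoints lie together in some bag; and for every vertex, the bags containing it form a connected subtree. Here vertex 6 appears in no bag, so the decomposition is invalid.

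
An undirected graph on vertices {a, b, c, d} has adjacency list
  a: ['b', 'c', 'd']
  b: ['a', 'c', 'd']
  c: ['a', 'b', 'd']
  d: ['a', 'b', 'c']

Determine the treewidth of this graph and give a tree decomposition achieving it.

Treewidth 3.
Bags: B1 = {a, b, c, d}
Tree: (single bag)

A single bag containing all 4 vertices is trivially a valid decomposition of width 3. Conversely, {a, b, c, d} is a clique of size 4, and the vertices of any clique must share a bag in every tree decomposition; so some bag has ≥ 4 vertices and tw(G) ≥ 3. Hence tw(G) = 3 exactly.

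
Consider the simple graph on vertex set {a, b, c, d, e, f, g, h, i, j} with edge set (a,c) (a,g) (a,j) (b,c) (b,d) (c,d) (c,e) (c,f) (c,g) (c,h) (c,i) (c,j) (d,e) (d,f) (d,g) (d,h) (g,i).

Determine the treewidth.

2

A width-2 tree decomposition is:
Bags: B1 = {c, d, h}  B2 = {c, d, f}  B3 = {c, d, e}  B4 = {b, c, d}  B5 = {c, d, g}  B6 = {c, g, i}  B7 = {a, c, g}  B8 = {a, c, j}
Tree: B1–B2, B2–B3, B2–B4, B2–B5, B5–B6, B5–B7, B7–B8
Each bag holds 3 vertices, so the decomposition has width 2, which upper-bounds the treewidth. On the other hand G contains the 3-clique {c, d, f}. A clique must lie in a single bag of any decomposition, so no decomposition can have width below 2. Combining the bounds, tw(G) = 2.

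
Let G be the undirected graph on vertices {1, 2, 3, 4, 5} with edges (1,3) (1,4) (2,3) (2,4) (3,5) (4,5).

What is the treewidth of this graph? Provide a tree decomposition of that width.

Treewidth 2.
One such decomposition:
Bags: B1 = {3, 4, 5}  B2 = {1, 3, 4}  B3 = {2, 3, 4}
Tree: B1–B2, B2–B3

The largest bag has 3 vertices, giving width 2; this decomposition certifies tw(G) ≤ 2. The edges 5–4–1–3–5 form a cycle, so G is not a tree and its treewidth is at least 2. The upper and lower bounds meet at 2, so that is the treewidth.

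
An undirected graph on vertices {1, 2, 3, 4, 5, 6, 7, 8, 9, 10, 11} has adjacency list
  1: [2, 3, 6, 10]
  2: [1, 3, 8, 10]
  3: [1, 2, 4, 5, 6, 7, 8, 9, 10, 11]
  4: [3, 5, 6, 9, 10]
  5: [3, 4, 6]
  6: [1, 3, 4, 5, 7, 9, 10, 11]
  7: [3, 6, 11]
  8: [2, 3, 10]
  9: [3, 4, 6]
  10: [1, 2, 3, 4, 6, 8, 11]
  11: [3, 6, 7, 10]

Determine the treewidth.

3

A width-3 tree decomposition is:
Bags: B1 = {3, 4, 5, 6}  B2 = {3, 4, 6, 10}  B3 = {3, 6, 10, 11}  B4 = {1, 3, 6, 10}  B5 = {3, 6, 7, 11}  B6 = {1, 2, 3, 10}  B7 = {2, 3, 8, 10}  B8 = {3, 4, 6, 9}
Tree: B1–B2, B2–B3, B2–B4, B3–B5, B4–B6, B6–B7, B2–B8
Every bag has size at most 4, so the width is 4 − 1 = 3 and tw(G) ≤ 3. Conversely, {2, 3, 8, 10} is a clique of size 4, and the vertices of any clique must share a bag in every tree decomposition; so some bag has ≥ 4 vertices and tw(G) ≥ 3. Hence tw(G) = 3 exactly.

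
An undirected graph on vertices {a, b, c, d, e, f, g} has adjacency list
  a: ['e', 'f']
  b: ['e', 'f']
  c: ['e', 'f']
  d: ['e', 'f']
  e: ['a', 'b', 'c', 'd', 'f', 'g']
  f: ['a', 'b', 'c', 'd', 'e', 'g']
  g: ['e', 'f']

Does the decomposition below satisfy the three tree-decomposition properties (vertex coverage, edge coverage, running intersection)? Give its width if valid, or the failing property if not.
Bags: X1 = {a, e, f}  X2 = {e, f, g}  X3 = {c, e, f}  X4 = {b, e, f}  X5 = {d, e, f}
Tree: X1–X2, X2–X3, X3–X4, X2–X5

Every vertex of G appears in some bag (union = {a, b, c, d, e, f, g}); every edge is covered by a bag; and for each vertex v the set of bags containing v is connected in the bag tree. The decomposition is therefore valid. The largest bag has 3 vertices, so the width is 2.

Yes; width 2.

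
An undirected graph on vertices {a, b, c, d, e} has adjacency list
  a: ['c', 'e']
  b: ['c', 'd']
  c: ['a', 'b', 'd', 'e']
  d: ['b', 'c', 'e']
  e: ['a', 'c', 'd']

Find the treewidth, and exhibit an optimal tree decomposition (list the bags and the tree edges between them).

Treewidth 2.
Bags: B1 = {a, c, e}  B2 = {c, d, e}  B3 = {b, c, d}
Tree: B1–B2, B2–B3

Each bag holds 3 vertices, so the decomposition has width 2, which upper-bounds the treewidth. On the other hand G contains the 3-clique {c, d, e}. A clique must lie in a single bag of any decomposition, so no decomposition can have width below 2. Hence tw(G) = 2 exactly.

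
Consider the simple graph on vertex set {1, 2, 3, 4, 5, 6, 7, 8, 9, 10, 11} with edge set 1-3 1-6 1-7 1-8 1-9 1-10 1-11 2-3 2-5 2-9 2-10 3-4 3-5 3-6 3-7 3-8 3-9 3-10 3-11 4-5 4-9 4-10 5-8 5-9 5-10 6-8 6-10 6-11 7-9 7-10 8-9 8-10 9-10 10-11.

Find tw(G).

A width-4 tree decomposition is:
Bags: B1 = {2, 3, 5, 9, 10}  B2 = {3, 5, 8, 9, 10}  B3 = {3, 4, 5, 9, 10}  B4 = {1, 3, 8, 9, 10}  B5 = {1, 3, 6, 8, 10}  B6 = {1, 3, 6, 10, 11}  B7 = {1, 3, 7, 9, 10}
Tree: B1–B2, B1–B3, B2–B4, B4–B5, B5–B6, B4–B7
Each bag holds 5 vertices, so the decomposition has width 4, which upper-bounds the treewidth. On the other hand G contains the 5-clique {1, 3, 8, 9, 10}. A clique must lie in a single bag of any decomposition, so no decomposition can have width below 4. Hence tw(G) = 4 exactly.

4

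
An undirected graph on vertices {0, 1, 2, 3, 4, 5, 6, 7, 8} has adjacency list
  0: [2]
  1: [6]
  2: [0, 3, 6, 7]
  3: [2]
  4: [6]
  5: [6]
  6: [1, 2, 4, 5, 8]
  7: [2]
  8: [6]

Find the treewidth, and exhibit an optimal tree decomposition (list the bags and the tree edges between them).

The largest bag has 2 vertices, giving width 1; this decomposition certifies tw(G) ≤ 1. Any graph with an edge has treewidth ≥ 1, and G has the edge 2–6. Hence tw(G) = 1 exactly.

Treewidth 1.
One such decomposition:
Bags: B1 = {2, 6}  B2 = {4, 6}  B3 = {2, 3}  B4 = {6, 8}  B5 = {5, 6}  B6 = {1, 6}  B7 = {0, 2}  B8 = {2, 7}
Tree: B1–B2, B1–B3, B1–B4, B2–B5, B1–B6, B3–B7, B7–B8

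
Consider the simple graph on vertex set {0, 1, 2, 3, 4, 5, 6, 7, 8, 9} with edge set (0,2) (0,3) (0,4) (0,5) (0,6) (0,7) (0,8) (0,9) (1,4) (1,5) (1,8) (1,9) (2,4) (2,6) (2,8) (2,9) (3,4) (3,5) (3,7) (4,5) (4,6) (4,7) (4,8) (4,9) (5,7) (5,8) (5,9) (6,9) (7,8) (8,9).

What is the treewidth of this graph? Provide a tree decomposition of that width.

Treewidth 4.
Bags: B1 = {0, 2, 4, 8, 9}  B2 = {0, 4, 5, 8, 9}  B3 = {0, 4, 5, 7, 8}  B4 = {1, 4, 5, 8, 9}  B5 = {0, 3, 4, 5, 7}  B6 = {0, 2, 4, 6, 9}
Tree: B1–B2, B2–B3, B2–B4, B3–B5, B1–B6

Each bag holds 5 vertices, so the decomposition has width 4, which upper-bounds the treewidth. Conversely, {0, 2, 4, 8, 9} is a clique of size 5, and the vertices of any clique must share a bag in every tree decomposition; so some bag has ≥ 5 vertices and tw(G) ≥ 4. Therefore the treewidth is 4.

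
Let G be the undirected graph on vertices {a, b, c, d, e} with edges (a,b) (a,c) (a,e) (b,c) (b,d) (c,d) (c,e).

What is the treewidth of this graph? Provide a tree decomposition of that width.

Treewidth 2.
One optimal decomposition is:
Bags: B1 = {a, b, c}  B2 = {b, c, d}  B3 = {a, c, e}
Tree: B1–B2, B1–B3

Every bag has size at most 3, so the width is 3 − 1 = 2 and tw(G) ≤ 2. Conversely, {b, c, d} is a clique of size 3, and the vertices of any clique must share a bag in every tree decomposition; so some bag has ≥ 3 vertices and tw(G) ≥ 2. Combining the bounds, tw(G) = 2.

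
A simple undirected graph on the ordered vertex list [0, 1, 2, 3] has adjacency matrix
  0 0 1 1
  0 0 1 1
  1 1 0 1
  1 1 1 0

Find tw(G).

2

A width-2 tree decomposition is:
Bags: B1 = {1, 2, 3}  B2 = {0, 2, 3}
Tree: B1–B2
The largest bag has 3 vertices, giving width 2; this decomposition certifies tw(G) ≤ 2. On the other hand G contains the 3-clique {0, 2, 3}. A clique must lie in a single bag of any decomposition, so no decomposition can have width below 2. The upper and lower bounds meet at 2, so that is the treewidth.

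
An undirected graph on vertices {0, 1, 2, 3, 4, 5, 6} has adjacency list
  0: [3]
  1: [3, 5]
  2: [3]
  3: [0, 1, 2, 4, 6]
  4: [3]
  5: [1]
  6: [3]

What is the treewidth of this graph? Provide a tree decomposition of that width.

Treewidth 1.
Bags: B1 = {1, 5}  B2 = {1, 3}  B3 = {3, 4}  B4 = {3, 6}  B5 = {0, 3}  B6 = {2, 3}
Tree: B1–B2, B2–B3, B2–B4, B2–B5, B4–B6

Each bag holds 2 vertices, so the decomposition has width 1, which upper-bounds the treewidth. Since G has at least one edge (e.g. 5–1), it is not an edgeless graph, so tw(G) ≥ 1. Therefore the treewidth is 1.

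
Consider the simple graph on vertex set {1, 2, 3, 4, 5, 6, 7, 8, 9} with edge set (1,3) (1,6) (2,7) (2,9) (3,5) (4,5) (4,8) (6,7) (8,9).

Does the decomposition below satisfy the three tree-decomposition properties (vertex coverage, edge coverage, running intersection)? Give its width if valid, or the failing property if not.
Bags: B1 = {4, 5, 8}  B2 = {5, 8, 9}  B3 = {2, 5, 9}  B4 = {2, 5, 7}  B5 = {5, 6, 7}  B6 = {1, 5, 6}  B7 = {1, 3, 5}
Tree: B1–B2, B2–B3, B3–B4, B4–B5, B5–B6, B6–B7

Vertex coverage: the bags together contain {1, 2, 3, 4, 5, 6, 7, 8, 9}, the full vertex set. Edge coverage: each edge of G has both endpoints in at least one bag. Running intersection: for every vertex, the bags containing it form a connected subtree. All three properties hold, so this is a valid tree decomposition of width max|bag| − 1 = 2, and hence tw(G) ≤ 2.

Yes; width 2.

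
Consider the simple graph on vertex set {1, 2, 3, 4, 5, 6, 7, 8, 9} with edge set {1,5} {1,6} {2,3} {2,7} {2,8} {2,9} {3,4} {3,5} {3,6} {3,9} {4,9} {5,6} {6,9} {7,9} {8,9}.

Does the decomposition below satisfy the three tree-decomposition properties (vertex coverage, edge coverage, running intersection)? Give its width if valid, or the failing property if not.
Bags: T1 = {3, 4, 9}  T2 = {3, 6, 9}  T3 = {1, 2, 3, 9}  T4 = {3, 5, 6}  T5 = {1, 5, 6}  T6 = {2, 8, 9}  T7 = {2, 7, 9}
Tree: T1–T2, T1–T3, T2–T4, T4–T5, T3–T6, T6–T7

A tree decomposition must satisfy three properties: every vertex lies in some bag; for every edge, both endpoints lie together in some bag; and for every vertex, the bags containing it form a connected subtree. Here bags containing vertex 1 are not connected in the tree, so the decomposition is invalid.

No — bags containing vertex 1 are not connected in the tree.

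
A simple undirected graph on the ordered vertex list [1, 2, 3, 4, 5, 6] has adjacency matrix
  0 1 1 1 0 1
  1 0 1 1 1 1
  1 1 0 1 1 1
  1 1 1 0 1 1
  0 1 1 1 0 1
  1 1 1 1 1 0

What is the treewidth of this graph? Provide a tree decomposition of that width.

Treewidth 4.
One such decomposition:
Bags: B1 = {2, 3, 4, 5, 6}  B2 = {1, 2, 3, 4, 6}
Tree: B1–B2

Every bag has size at most 5, so the width is 5 − 1 = 4 and tw(G) ≤ 4. Conversely, {1, 2, 3, 4, 6} is a clique of size 5, and the vertices of any clique must share a bag in every tree decomposition; so some bag has ≥ 5 vertices and tw(G) ≥ 4. Therefore the treewidth is 4.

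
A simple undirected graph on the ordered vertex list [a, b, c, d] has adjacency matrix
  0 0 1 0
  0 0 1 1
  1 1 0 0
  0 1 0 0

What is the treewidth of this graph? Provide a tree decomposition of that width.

Treewidth 1.
One optimal decomposition is:
Bags: B1 = {a, c}  B2 = {b, c}  B3 = {b, d}
Tree: B1–B2, B2–B3

Each bag holds 2 vertices, so the decomposition has width 1, which upper-bounds the treewidth. Any graph with an edge has treewidth ≥ 1, and G has the edge a–c. The upper and lower bounds meet at 1, so that is the treewidth.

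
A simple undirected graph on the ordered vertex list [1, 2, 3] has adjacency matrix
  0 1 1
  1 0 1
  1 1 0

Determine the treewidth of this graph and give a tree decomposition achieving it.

Treewidth 2.
Bags: B1 = {1, 2, 3}
Tree: (single bag)

With just one bag of size 3, the width is 3 − 1 = 2, so tw(G) ≤ 2. Conversely, {1, 2, 3} is a clique of size 3, and the vertices of any clique must share a bag in every tree decomposition; so some bag has ≥ 3 vertices and tw(G) ≥ 2. Combining the bounds, tw(G) = 2.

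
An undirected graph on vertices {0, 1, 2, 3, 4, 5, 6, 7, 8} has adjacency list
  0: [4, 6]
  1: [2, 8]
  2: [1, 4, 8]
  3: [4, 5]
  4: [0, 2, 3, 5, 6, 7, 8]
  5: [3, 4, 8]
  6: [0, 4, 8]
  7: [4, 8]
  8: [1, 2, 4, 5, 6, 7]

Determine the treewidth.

2

A width-2 tree decomposition is:
Bags: B1 = {4, 6, 8}  B2 = {0, 4, 6}  B3 = {4, 5, 8}  B4 = {2, 4, 8}  B5 = {1, 2, 8}  B6 = {4, 7, 8}  B7 = {3, 4, 5}
Tree: B1–B2, B1–B3, B3–B4, B4–B5, B1–B6, B3–B7
Each bag holds 3 vertices, so the decomposition has width 2, which upper-bounds the treewidth. Conversely, {1, 2, 8} is a clique of size 3, and the vertices of any clique must share a bag in every tree decomposition; so some bag has ≥ 3 vertices and tw(G) ≥ 2. Combining the bounds, tw(G) = 2.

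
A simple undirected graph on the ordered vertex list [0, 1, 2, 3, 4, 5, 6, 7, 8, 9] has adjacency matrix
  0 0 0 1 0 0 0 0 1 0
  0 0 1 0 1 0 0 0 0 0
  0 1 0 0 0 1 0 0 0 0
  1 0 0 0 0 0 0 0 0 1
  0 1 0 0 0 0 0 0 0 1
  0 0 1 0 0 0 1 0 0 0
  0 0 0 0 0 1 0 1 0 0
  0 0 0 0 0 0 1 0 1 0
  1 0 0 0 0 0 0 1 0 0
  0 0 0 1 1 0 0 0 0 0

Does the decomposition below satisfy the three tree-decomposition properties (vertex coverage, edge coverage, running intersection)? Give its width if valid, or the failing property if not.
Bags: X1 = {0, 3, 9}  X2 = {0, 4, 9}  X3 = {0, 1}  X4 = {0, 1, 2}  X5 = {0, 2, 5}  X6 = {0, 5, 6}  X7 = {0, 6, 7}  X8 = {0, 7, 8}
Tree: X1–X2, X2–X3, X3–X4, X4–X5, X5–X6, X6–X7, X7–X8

No — edge (4,1) lies in no bag.

A tree decomposition must satisfy three properties: every vertex lies in some bag; for every edge, both endpoints lie together in some bag; and for every vertex, the bags containing it form a connected subtree. Here edge (4,1) lies in no bag, so the decomposition is invalid.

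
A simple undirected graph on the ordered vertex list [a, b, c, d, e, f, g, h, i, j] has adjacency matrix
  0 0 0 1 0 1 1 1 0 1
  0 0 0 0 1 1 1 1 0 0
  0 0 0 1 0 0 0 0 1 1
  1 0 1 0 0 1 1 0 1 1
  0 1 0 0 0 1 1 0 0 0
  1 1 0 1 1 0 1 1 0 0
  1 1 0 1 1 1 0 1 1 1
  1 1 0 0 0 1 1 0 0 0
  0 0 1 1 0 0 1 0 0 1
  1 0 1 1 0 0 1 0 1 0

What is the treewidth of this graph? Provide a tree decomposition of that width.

Each bag holds 4 vertices, so the decomposition has width 3, which upper-bounds the treewidth. For the lower bound, the 4 vertices {a, d, g, j} are pairwise adjacent, and any tree decomposition puts a clique entirely inside one bag — forcing width ≥ 3. The upper and lower bounds meet at 3, so that is the treewidth.

Treewidth 3.
One such decomposition:
Bags: B1 = {a, f, g, h}  B2 = {a, d, f, g}  B3 = {a, d, g, j}  B4 = {d, g, i, j}  B5 = {b, f, g, h}  B6 = {c, d, i, j}  B7 = {b, e, f, g}
Tree: B1–B2, B2–B3, B3–B4, B1–B5, B4–B6, B5–B7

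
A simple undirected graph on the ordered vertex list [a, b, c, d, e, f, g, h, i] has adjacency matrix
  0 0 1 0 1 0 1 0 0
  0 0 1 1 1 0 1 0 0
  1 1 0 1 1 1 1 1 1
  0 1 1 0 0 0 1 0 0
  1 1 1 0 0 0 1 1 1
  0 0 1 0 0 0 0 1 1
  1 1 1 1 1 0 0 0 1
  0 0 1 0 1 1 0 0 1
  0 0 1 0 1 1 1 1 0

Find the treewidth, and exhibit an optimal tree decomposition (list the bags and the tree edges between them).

Treewidth 3.
Bags: B1 = {c, f, h, i}  B2 = {c, e, h, i}  B3 = {c, e, g, i}  B4 = {b, c, e, g}  B5 = {a, c, e, g}  B6 = {b, c, d, g}
Tree: B1–B2, B2–B3, B3–B4, B3–B5, B4–B6

The largest bag has 4 vertices, giving width 3; this decomposition certifies tw(G) ≤ 3. For the lower bound, the 4 vertices {b, c, d, g} are pairwise adjacent, and any tree decomposition puts a clique entirely inside one bag — forcing width ≥ 3. Therefore the treewidth is 3.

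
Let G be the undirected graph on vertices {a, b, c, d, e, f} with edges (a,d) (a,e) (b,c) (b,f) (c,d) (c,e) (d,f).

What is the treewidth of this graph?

2

A width-2 tree decomposition is:
Bags: B1 = {a, d, e}  B2 = {c, d, e}  B3 = {c, d, f}  B4 = {b, c, f}
Tree: B1–B2, B2–B3, B3–B4
Each bag holds 3 vertices, so the decomposition has width 2, which upper-bounds the treewidth. Since a–e–c–d–a is a cycle in G, G is not acyclic. Forests are exactly the graphs of treewidth ≤ 1, so tw(G) ≥ 2. The upper and lower bounds meet at 2, so that is the treewidth.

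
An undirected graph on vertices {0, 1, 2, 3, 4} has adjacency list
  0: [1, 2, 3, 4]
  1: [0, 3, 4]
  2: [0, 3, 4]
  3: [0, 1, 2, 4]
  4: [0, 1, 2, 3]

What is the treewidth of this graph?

3

A width-3 tree decomposition is:
Bags: B1 = {0, 1, 3, 4}  B2 = {0, 2, 3, 4}
Tree: B1–B2
Every bag has size at most 4, so the width is 4 − 1 = 3 and tw(G) ≤ 3. For the lower bound, the 4 vertices {0, 1, 3, 4} are pairwise adjacent, and any tree decomposition puts a clique entirely inside one bag — forcing width ≥ 3. Combining the bounds, tw(G) = 3.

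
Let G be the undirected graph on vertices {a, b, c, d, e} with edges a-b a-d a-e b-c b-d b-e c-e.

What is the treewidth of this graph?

2

A width-2 tree decomposition is:
Bags: B1 = {a, b, e}  B2 = {b, c, e}  B3 = {a, b, d}
Tree: B1–B2, B1–B3
The largest bag has 3 vertices, giving width 2; this decomposition certifies tw(G) ≤ 2. Conversely, {a, b, d} is a clique of size 3, and the vertices of any clique must share a bag in every tree decomposition; so some bag has ≥ 3 vertices and tw(G) ≥ 2. Combining the bounds, tw(G) = 2.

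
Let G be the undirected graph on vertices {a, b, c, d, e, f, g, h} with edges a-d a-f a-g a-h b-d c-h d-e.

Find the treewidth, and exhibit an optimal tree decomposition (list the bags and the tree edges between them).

Treewidth 1.
One such decomposition:
Bags: B1 = {a, d}  B2 = {b, d}  B3 = {d, e}  B4 = {a, f}  B5 = {a, h}  B6 = {c, h}  B7 = {a, g}
Tree: B1–B2, B2–B3, B1–B4, B4–B5, B5–B6, B4–B7

The largest bag has 2 vertices, giving width 1; this decomposition certifies tw(G) ≤ 1. Since G has at least one edge (e.g. a–d), it is not an edgeless graph, so tw(G) ≥ 1. The upper and lower bounds meet at 1, so that is the treewidth.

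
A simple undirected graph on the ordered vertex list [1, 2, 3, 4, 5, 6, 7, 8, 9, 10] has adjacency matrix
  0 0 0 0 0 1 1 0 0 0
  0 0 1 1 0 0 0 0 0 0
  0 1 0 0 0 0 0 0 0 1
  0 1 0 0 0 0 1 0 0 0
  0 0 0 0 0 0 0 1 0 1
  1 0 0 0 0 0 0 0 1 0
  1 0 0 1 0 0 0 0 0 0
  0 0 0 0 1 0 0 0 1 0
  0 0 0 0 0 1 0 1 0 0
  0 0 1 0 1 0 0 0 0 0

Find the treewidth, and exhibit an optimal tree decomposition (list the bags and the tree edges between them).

Every bag has size at most 3, so the width is 3 − 1 = 2 and tw(G) ≤ 2. Since 7–1–6–9–8–5–10–3–2–4–7 is a cycle in G, G is not acyclic. Forests are exactly the graphs of treewidth ≤ 1, so tw(G) ≥ 2. The upper and lower bounds meet at 2, so that is the treewidth.

Treewidth 2.
One optimal decomposition is:
Bags: B1 = {1, 6, 7}  B2 = {6, 7, 9}  B3 = {7, 8, 9}  B4 = {5, 7, 8}  B5 = {5, 7, 10}  B6 = {3, 7, 10}  B7 = {2, 3, 7}  B8 = {2, 4, 7}
Tree: B1–B2, B2–B3, B3–B4, B4–B5, B5–B6, B6–B7, B7–B8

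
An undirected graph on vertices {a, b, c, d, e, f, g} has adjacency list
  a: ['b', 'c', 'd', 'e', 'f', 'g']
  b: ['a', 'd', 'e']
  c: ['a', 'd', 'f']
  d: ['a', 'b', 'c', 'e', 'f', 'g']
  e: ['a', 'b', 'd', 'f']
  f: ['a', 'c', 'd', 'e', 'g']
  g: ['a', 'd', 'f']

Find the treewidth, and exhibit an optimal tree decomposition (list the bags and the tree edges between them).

Treewidth 3.
Bags: B1 = {a, d, e, f}  B2 = {a, d, f, g}  B3 = {a, b, d, e}  B4 = {a, c, d, f}
Tree: B1–B2, B1–B3, B1–B4

The largest bag has 4 vertices, giving width 3; this decomposition certifies tw(G) ≤ 3. On the other hand G contains the 4-clique {a, d, f, g}. A clique must lie in a single bag of any decomposition, so no decomposition can have width below 3. The upper and lower bounds meet at 3, so that is the treewidth.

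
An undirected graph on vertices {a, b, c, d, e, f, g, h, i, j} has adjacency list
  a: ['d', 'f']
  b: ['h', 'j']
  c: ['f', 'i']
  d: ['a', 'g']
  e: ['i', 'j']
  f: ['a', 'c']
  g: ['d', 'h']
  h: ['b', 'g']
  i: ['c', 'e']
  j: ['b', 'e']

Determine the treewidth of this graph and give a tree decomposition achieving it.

The largest bag has 3 vertices, giving width 2; this decomposition certifies tw(G) ≤ 2. Since j–b–h–g–d–a–f–c–i–e–j is a cycle in G, G is not acyclic. Forests are exactly the graphs of treewidth ≤ 1, so tw(G) ≥ 2. Therefore the treewidth is 2.

Treewidth 2.
Bags: B1 = {b, h, j}  B2 = {g, h, j}  B3 = {d, g, j}  B4 = {a, d, j}  B5 = {a, f, j}  B6 = {c, f, j}  B7 = {c, i, j}  B8 = {e, i, j}
Tree: B1–B2, B2–B3, B3–B4, B4–B5, B5–B6, B6–B7, B7–B8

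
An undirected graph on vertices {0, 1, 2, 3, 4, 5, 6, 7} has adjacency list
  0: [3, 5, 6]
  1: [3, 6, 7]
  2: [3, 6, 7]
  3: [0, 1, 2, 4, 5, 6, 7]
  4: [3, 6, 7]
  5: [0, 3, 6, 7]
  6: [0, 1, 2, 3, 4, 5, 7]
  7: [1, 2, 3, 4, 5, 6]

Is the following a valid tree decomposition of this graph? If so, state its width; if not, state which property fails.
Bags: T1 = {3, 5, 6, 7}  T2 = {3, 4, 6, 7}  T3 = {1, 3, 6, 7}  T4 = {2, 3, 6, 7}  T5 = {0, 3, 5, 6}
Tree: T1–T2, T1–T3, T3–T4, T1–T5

Checking the three conditions: (i) the bags cover all of {0, 1, 2, 3, 4, 5, 6, 7}; (ii) for each edge, some bag contains both endpoints; (iii) the bags containing any fixed vertex form a subtree. All hold, so the decomposition is valid with width 4 − 1 = 3.

Yes; width 3.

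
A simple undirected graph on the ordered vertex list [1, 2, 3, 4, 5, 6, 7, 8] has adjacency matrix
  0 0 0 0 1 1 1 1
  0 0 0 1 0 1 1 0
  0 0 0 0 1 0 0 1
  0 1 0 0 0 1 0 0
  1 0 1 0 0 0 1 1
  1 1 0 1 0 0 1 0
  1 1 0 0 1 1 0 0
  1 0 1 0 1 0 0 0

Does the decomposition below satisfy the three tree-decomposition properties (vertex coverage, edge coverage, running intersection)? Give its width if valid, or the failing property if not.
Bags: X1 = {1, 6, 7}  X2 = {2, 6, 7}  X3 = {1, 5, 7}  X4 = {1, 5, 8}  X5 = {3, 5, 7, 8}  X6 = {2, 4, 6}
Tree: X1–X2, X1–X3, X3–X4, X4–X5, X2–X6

A tree decomposition must satisfy three properties: every vertex lies in some bag; for every edge, both endpoints lie together in some bag; and for every vertex, the bags containing it form a connected subtree. Here bags containing vertex 7 are not connected in the tree, so the decomposition is invalid.

No — bags containing vertex 7 are not connected in the tree.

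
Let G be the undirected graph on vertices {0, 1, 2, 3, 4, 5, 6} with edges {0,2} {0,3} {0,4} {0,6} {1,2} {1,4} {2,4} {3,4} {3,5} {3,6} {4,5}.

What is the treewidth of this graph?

A width-2 tree decomposition is:
Bags: B1 = {0, 3, 4}  B2 = {0, 2, 4}  B3 = {3, 4, 5}  B4 = {0, 3, 6}  B5 = {1, 2, 4}
Tree: B1–B2, B1–B3, B1–B4, B2–B5
The largest bag has 3 vertices, giving width 2; this decomposition certifies tw(G) ≤ 2. For the lower bound, the 3 vertices {0, 2, 4} are pairwise adjacent, and any tree decomposition puts a clique entirely inside one bag — forcing width ≥ 2. The upper and lower bounds meet at 2, so that is the treewidth.

2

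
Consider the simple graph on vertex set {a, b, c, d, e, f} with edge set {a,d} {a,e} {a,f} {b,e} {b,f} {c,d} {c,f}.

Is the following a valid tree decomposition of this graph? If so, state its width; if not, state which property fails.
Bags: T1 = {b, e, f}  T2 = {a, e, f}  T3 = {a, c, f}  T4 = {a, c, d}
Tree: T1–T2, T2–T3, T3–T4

Yes; width 2.

Checking the three conditions: (i) the bags cover all of {a, b, c, d, e, f}; (ii) for each edge, some bag contains both endpoints; (iii) the bags containing any fixed vertex form a subtree. All hold, so the decomposition is valid with width 3 − 1 = 2.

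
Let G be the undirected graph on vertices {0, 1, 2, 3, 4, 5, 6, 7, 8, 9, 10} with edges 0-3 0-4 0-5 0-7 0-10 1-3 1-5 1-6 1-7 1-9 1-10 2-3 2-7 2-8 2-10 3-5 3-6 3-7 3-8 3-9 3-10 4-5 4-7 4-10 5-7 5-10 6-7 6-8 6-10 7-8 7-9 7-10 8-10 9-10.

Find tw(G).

A width-4 tree decomposition is:
Bags: B1 = {3, 6, 7, 8, 10}  B2 = {1, 3, 6, 7, 10}  B3 = {1, 3, 7, 9, 10}  B4 = {1, 3, 5, 7, 10}  B5 = {0, 3, 5, 7, 10}  B6 = {0, 4, 5, 7, 10}  B7 = {2, 3, 7, 8, 10}
Tree: B1–B2, B2–B3, B3–B4, B4–B5, B5–B6, B1–B7
Every bag has size at most 5, so the width is 5 − 1 = 4 and tw(G) ≤ 4. Conversely, {0, 3, 5, 7, 10} is a clique of size 5, and the vertices of any clique must share a bag in every tree decomposition; so some bag has ≥ 5 vertices and tw(G) ≥ 4. Combining the bounds, tw(G) = 4.

4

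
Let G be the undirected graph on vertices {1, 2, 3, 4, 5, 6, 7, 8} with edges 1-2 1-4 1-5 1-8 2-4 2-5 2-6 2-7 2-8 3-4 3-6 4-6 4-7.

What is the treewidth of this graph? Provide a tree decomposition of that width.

The largest bag has 3 vertices, giving width 2; this decomposition certifies tw(G) ≤ 2. On the other hand G contains the 3-clique {1, 2, 8}. A clique must lie in a single bag of any decomposition, so no decomposition can have width below 2. Hence tw(G) = 2 exactly.

Treewidth 2.
Bags: B1 = {1, 2, 4}  B2 = {1, 2, 5}  B3 = {2, 4, 6}  B4 = {1, 2, 8}  B5 = {3, 4, 6}  B6 = {2, 4, 7}
Tree: B1–B2, B1–B3, B1–B4, B3–B5, B1–B6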